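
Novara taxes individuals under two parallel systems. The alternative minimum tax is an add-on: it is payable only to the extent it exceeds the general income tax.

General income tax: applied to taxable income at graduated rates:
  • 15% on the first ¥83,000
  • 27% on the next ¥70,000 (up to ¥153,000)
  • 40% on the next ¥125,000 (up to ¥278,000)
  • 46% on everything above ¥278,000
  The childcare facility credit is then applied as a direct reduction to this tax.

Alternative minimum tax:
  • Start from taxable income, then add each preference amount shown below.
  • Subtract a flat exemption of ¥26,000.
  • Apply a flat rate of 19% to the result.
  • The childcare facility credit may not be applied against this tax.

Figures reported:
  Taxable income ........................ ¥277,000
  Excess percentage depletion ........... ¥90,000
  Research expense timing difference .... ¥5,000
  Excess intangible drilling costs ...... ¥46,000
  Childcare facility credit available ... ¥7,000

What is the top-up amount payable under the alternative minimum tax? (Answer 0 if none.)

General income tax:
  ¥83,000 × 15% = ¥12,450
  ¥70,000 × 27% = ¥18,900
  ¥124,000 × 40% = ¥49,600
  → ¥80,950
  Less childcare facility credit ¥7,000 → ¥73,950

Alternative minimum tax:
  Adjusted income: ¥277,000 + ¥90,000 + ¥5,000 + ¥46,000 = ¥418,000
  Less exemption ¥26,000 → base ¥392,000
  ¥392,000 × 19% = ¥74,480

Excess of alternative minimum tax over general income tax: ¥74,480 − ¥73,950 = ¥530.

¥530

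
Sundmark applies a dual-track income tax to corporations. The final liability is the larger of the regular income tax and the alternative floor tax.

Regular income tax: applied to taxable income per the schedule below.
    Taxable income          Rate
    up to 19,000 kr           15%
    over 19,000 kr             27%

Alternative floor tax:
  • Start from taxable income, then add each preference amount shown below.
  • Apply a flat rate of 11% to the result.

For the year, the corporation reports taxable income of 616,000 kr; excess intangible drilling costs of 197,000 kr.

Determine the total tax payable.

Regular income tax:
  19,000 kr × 15% = 2,850 kr
  597,000 kr × 27% = 161,190 kr
  → 164,040 kr

Alternative floor tax:
  Adjusted income: 616,000 kr + 197,000 kr = 813,000 kr
  813,000 kr × 11% = 89,430 kr

164,040 kr > 89,430 kr, so the regular income tax governs.

164,040 kr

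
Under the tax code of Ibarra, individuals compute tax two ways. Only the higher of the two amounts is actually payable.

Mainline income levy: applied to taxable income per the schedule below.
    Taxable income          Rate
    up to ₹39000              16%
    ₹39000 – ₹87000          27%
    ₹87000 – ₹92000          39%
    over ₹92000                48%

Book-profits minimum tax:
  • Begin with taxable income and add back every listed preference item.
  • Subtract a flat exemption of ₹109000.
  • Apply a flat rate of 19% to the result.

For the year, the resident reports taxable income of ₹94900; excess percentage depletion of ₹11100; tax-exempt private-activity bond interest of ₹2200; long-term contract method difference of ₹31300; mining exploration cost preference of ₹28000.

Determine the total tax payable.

Book-profits minimum tax:
  Adjusted income: ₹94900 + ₹11100 + ₹2200 + ₹31300 + ₹28000 = ₹167500
  Less exemption ₹109000 → base ₹58500
  ₹58500 × 19% = ₹11115

Mainline income levy:
  ₹39000 × 16% = ₹6240
  ₹48000 × 27% = ₹12960
  ₹5000 × 39% = ₹1950
  ₹2900 × 48% = ₹1392
  → ₹22542

₹22542 > ₹11115, so the mainline income levy governs.

₹22542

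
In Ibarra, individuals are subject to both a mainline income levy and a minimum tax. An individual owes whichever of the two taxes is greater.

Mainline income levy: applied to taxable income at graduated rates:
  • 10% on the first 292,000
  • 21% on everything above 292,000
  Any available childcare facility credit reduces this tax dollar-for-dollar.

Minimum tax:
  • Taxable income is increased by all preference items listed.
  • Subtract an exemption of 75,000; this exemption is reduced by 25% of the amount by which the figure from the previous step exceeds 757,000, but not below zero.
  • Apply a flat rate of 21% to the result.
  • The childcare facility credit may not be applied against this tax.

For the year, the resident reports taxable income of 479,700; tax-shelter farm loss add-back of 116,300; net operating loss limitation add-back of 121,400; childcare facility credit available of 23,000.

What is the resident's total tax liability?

Mainline income levy:
  292,000 × 10% = 29,200
  187,700 × 21% = 39,417
  → 68,617
  Less childcare facility credit 23,000 → 45,617

Minimum tax:
  Adjusted income: 479,700 + 116,300 + 121,400 = 717,400
  Exemption: 717,400 ≤ 757,000, so full 75,000 applies
  Base: 717,400 − 75,000 = 642,400
  642,400 × 21% = 134,904

134,904 > 45,617, so the minimum tax is the binding amount.

134,904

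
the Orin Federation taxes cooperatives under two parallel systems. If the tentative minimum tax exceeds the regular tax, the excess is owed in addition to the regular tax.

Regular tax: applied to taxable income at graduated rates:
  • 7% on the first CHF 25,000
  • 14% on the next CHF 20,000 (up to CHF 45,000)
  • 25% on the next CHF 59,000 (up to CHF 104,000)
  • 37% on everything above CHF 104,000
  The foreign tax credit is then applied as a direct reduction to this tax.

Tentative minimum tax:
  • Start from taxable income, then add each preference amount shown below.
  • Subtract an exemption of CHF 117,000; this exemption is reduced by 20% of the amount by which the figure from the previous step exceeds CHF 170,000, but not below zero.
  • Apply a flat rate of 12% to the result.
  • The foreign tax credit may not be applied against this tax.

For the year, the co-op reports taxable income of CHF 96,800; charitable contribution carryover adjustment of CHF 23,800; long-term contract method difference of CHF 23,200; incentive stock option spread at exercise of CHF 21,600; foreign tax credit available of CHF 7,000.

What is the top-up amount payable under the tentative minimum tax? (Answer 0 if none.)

Regular tax:
  CHF 25,000 × 7% = CHF 1,750
  CHF 20,000 × 14% = CHF 2,800
  CHF 51,800 × 25% = CHF 12,950
  → CHF 17,500
  Less foreign tax credit CHF 7,000 → CHF 10,500

Tentative minimum tax:
  Adjusted income: CHF 96,800 + CHF 23,800 + CHF 23,200 + CHF 21,600 = CHF 165,400
  Exemption: CHF 165,400 ≤ CHF 170,000, so full CHF 117,000 applies
  Base: CHF 165,400 − CHF 117,000 = CHF 48,400
  CHF 48,400 × 12% = CHF 5,808

CHF 5,808 ≤ CHF 10,500, so no add-on is due.

CHF 0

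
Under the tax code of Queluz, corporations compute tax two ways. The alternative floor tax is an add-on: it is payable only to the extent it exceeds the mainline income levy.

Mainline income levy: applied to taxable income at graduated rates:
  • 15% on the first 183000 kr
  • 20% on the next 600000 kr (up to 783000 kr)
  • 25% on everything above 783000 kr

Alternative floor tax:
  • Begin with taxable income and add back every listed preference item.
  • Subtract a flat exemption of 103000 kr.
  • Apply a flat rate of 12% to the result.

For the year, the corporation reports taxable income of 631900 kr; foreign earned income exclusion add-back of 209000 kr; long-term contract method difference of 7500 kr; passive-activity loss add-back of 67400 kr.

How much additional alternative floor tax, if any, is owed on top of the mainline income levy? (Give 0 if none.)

Mainline income levy:
  183000 kr × 15% = 27450 kr
  448900 kr × 20% = 89780 kr
  → 117230 kr

Alternative floor tax:
  Adjusted income: 631900 kr + 209000 kr + 7500 kr + 67400 kr = 915800 kr
  Less exemption 103000 kr → base 812800 kr
  812800 kr × 12% = 97536 kr

97536 kr ≤ 117230 kr, so no add-on is due.

0 kr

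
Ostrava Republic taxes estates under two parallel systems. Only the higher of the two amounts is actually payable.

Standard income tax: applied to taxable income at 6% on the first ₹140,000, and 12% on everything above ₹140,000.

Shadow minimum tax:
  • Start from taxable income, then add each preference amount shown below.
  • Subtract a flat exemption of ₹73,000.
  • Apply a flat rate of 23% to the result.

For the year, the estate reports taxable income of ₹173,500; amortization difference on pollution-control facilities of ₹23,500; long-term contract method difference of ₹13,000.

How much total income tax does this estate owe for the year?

₹31,510

Standard income tax:
  ₹140,000 × 6% = ₹8,400
  ₹33,500 × 12% = ₹4,020
  → ₹12,420

Shadow minimum tax:
  Adjusted income: ₹173,500 + ₹23,500 + ₹13,000 = ₹210,000
  Less exemption ₹73,000 → base ₹137,000
  ₹137,000 × 23% = ₹31,510

₹31,510 > ₹12,420, so the shadow minimum tax is the binding amount.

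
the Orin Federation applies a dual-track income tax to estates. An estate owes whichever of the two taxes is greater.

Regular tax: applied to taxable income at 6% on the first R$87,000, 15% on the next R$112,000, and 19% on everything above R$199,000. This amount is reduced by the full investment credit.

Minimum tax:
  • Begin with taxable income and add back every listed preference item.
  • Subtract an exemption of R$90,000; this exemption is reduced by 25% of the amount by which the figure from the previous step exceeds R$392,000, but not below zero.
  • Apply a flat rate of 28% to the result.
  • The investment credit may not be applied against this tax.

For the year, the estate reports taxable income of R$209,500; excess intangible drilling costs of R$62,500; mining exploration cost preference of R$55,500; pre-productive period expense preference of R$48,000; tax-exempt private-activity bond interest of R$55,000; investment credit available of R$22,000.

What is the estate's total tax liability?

Minimum tax:
  Adjusted income: R$209,500 + R$62,500 + R$55,500 + R$48,000 + R$55,000 = R$430,500
  Exemption: R$90,000 − 25% × (R$430,500 − R$392,000) = R$90,000 − R$9,625 = R$80,375
  Base: R$430,500 − R$80,375 = R$350,125
  R$350,125 × 28% = R$98,035

Regular tax:
  R$87,000 × 6% = R$5,220
  R$112,000 × 15% = R$16,800
  R$10,500 × 19% = R$1,995
  → R$24,015
  Less investment credit R$22,000 → R$2,015

R$98,035 > R$2,015, so the minimum tax is the binding amount.

R$98,035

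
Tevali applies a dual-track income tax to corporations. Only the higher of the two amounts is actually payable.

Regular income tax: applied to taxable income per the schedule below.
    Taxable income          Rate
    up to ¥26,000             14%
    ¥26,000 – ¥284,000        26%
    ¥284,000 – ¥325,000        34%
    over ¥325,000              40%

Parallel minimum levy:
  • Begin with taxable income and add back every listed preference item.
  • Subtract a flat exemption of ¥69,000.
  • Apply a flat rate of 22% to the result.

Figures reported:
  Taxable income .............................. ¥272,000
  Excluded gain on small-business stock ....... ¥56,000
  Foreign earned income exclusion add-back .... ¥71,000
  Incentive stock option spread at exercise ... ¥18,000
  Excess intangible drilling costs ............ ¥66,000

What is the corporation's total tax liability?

¥91,080

Parallel minimum levy:
  Adjusted income: ¥272,000 + ¥56,000 + ¥71,000 + ¥18,000 + ¥66,000 = ¥483,000
  Less exemption ¥69,000 → base ¥414,000
  ¥414,000 × 22% = ¥91,080

Regular income tax:
  ¥26,000 × 14% = ¥3,640
  ¥246,000 × 26% = ¥63,960
  → ¥67,600

¥91,080 > ¥67,600, so the parallel minimum levy is the binding amount.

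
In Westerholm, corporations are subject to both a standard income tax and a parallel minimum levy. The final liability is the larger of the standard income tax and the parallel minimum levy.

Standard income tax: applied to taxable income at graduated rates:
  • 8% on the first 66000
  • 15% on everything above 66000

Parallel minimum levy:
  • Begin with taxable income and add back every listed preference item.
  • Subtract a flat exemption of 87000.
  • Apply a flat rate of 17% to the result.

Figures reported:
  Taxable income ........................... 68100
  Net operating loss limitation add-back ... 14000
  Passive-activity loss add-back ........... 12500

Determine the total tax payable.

5595

Parallel minimum levy:
  Adjusted income: 68100 + 14000 + 12500 = 94600
  Less exemption 87000 → base 7600
  7600 × 17% = 1292

Standard income tax:
  66000 × 8% = 5280
  2100 × 15% = 315
  → 5595

5595 > 1292, so the standard income tax governs.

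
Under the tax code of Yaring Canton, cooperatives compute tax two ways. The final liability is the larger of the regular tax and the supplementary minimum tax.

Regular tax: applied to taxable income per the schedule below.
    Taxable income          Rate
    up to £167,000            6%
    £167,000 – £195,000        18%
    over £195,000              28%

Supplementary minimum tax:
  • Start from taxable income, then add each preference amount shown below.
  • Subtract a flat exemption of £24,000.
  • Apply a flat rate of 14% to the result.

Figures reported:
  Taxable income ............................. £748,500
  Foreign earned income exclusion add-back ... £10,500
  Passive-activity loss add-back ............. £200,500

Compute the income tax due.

Regular tax:
  £167,000 × 6% = £10,020
  £28,000 × 18% = £5,040
  £553,500 × 28% = £154,980
  → £170,040

Supplementary minimum tax:
  Adjusted income: £748,500 + £10,500 + £200,500 = £959,500
  Less exemption £24,000 → base £935,500
  £935,500 × 14% = £130,970

£170,040 > £130,970, so the regular tax governs.

£170,040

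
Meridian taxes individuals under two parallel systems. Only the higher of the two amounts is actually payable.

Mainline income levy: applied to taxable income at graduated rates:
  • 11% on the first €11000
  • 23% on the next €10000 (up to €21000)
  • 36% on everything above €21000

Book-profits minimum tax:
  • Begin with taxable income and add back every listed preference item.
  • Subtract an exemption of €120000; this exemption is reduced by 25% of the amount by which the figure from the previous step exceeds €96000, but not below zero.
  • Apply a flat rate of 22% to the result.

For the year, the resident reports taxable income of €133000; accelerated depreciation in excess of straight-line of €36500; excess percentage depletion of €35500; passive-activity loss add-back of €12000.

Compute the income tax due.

€43830

Mainline income levy:
  €11000 × 11% = €1210
  €10000 × 23% = €2300
  €112000 × 36% = €40320
  → €43830

Book-profits minimum tax:
  Adjusted income: €133000 + €36500 + €35500 + €12000 = €217000
  Exemption: €120000 − 25% × (€217000 − €96000) = €120000 − €30250 = €89750
  Base: €217000 − €89750 = €127250
  €127250 × 22% = €27995

€43830 > €27995, so the mainline income levy governs.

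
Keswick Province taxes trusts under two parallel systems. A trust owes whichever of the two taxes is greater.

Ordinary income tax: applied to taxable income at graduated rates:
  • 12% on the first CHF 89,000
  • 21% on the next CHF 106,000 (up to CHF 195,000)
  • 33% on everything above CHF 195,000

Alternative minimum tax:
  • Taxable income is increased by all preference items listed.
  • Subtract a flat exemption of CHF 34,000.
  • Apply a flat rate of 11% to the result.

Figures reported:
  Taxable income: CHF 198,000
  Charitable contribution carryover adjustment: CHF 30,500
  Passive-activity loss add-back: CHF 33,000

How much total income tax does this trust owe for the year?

Alternative minimum tax:
  Adjusted income: CHF 198,000 + CHF 30,500 + CHF 33,000 = CHF 261,500
  Less exemption CHF 34,000 → base CHF 227,500
  CHF 227,500 × 11% = CHF 25,025

Ordinary income tax:
  CHF 89,000 × 12% = CHF 10,680
  CHF 106,000 × 21% = CHF 22,260
  CHF 3,000 × 33% = CHF 990
  → CHF 33,930

CHF 33,930 > CHF 25,025, so the ordinary income tax governs.

CHF 33,930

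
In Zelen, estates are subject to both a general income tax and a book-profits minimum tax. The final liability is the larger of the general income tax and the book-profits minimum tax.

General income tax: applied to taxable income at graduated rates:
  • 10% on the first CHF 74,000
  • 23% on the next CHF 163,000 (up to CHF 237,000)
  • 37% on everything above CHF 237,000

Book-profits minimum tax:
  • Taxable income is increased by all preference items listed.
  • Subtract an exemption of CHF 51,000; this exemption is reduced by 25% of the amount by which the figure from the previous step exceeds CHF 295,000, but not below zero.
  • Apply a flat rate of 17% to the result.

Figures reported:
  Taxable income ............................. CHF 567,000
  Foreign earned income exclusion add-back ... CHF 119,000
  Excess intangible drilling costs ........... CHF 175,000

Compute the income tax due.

Book-profits minimum tax:
  Adjusted income: CHF 567,000 + CHF 119,000 + CHF 175,000 = CHF 861,000
  Exemption: 25% × (CHF 861,000 − CHF 295,000) = CHF 141,500 ≥ CHF 51,000, so the exemption is fully phased out
  Base: CHF 861,000 − CHF 0 = CHF 861,000
  CHF 861,000 × 17% = CHF 146,370

General income tax:
  CHF 74,000 × 10% = CHF 7,400
  CHF 163,000 × 23% = CHF 37,490
  CHF 330,000 × 37% = CHF 122,100
  → CHF 166,990

CHF 166,990 > CHF 146,370, so the general income tax governs.

CHF 166,990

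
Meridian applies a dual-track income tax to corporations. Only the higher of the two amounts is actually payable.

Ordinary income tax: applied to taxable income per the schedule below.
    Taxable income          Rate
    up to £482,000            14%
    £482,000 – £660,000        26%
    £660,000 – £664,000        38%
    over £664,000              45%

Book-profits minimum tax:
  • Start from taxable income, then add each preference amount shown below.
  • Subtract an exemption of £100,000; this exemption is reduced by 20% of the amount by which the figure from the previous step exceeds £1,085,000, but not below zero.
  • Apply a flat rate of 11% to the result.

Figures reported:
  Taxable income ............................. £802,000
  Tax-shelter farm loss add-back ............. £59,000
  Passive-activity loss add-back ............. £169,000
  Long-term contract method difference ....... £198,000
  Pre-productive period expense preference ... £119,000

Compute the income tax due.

Book-profits minimum tax:
  Adjusted income: £802,000 + £59,000 + £169,000 + £198,000 + £119,000 = £1,347,000
  Exemption: £100,000 − 20% × (£1,347,000 − £1,085,000) = £100,000 − £52,400 = £47,600
  Base: £1,347,000 − £47,600 = £1,299,400
  £1,299,400 × 11% = £142,934

Ordinary income tax:
  £482,000 × 14% = £67,480
  £178,000 × 26% = £46,280
  £4,000 × 38% = £1,520
  £138,000 × 45% = £62,100
  → £177,380

£177,380 > £142,934, so the ordinary income tax governs.

£177,380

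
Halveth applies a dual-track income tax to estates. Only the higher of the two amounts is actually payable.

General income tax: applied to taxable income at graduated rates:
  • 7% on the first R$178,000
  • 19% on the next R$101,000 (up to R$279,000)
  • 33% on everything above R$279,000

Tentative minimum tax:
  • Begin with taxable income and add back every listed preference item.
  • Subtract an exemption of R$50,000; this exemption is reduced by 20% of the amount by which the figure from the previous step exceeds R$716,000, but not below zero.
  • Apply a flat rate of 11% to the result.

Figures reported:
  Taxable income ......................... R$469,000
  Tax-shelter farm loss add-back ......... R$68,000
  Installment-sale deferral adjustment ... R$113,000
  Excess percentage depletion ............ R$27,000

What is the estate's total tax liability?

R$94,350

Tentative minimum tax:
  Adjusted income: R$469,000 + R$68,000 + R$113,000 + R$27,000 = R$677,000
  Exemption: R$677,000 ≤ R$716,000, so full R$50,000 applies
  Base: R$677,000 − R$50,000 = R$627,000
  R$627,000 × 11% = R$68,970

General income tax:
  R$178,000 × 7% = R$12,460
  R$101,000 × 19% = R$19,190
  R$190,000 × 33% = R$62,700
  → R$94,350

R$94,350 > R$68,970, so the general income tax governs.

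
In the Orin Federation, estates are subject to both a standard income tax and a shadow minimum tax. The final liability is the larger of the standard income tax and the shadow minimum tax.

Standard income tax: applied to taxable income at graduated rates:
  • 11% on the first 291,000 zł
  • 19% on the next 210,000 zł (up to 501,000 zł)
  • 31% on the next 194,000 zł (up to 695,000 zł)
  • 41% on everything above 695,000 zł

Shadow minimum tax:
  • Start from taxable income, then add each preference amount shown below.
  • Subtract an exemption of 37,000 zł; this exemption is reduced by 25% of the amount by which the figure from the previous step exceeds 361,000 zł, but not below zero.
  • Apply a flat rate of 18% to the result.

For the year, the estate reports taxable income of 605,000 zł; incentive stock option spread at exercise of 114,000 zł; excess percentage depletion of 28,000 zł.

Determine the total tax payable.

134,460 zł

Standard income tax:
  291,000 zł × 11% = 32,010 zł
  210,000 zł × 19% = 39,900 zł
  104,000 zł × 31% = 32,240 zł
  → 104,150 zł

Shadow minimum tax:
  Adjusted income: 605,000 zł + 114,000 zł + 28,000 zł = 747,000 zł
  Exemption: 25% × (747,000 zł − 361,000 zł) = 96,500 zł ≥ 37,000 zł, so the exemption is fully phased out
  Base: 747,000 zł − 0 zł = 747,000 zł
  747,000 zł × 18% = 134,460 zł

134,460 zł > 104,150 zł, so the shadow minimum tax is the binding amount.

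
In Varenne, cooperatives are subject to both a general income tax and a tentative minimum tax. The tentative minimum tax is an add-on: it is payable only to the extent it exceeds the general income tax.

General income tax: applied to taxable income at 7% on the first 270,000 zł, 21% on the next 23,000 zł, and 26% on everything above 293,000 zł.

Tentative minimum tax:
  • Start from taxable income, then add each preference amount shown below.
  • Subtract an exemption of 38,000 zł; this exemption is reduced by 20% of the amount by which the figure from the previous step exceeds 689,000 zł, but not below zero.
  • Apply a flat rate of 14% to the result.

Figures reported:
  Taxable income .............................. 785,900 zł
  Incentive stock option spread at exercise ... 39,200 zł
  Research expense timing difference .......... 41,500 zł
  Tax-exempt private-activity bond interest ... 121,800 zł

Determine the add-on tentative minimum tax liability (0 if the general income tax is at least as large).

General income tax:
  270,000 zł × 7% = 18,900 zł
  23,000 zł × 21% = 4,830 zł
  492,900 zł × 26% = 128,154 zł
  → 151,884 zł

Tentative minimum tax:
  Adjusted income: 785,900 zł + 39,200 zł + 41,500 zł + 121,800 zł = 988,400 zł
  Exemption: 20% × (988,400 zł − 689,000 zł) = 59,880 zł ≥ 38,000 zł, so the exemption is fully phased out
  Base: 988,400 zł − 0 zł = 988,400 zł
  988,400 zł × 14% = 138,376 zł

138,376 zł ≤ 151,884 zł, so no add-on is due.

0 zł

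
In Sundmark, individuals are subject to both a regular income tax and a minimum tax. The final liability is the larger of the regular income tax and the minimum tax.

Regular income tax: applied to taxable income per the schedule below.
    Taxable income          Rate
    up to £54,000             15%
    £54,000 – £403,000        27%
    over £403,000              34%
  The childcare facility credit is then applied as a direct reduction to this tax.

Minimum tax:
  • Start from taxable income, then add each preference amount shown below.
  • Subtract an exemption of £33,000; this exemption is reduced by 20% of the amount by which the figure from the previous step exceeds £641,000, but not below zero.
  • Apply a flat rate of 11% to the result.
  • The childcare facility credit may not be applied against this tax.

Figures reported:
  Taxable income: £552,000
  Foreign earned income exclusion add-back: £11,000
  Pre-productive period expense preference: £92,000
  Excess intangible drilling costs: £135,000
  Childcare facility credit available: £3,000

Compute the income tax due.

Regular income tax:
  £54,000 × 15% = £8,100
  £349,000 × 27% = £94,230
  £149,000 × 34% = £50,660
  → £152,990
  Less childcare facility credit £3,000 → £149,990

Minimum tax:
  Adjusted income: £552,000 + £11,000 + £92,000 + £135,000 = £790,000
  Exemption: £33,000 − 20% × (£790,000 − £641,000) = £33,000 − £29,800 = £3,200
  Base: £790,000 − £3,200 = £786,800
  £786,800 × 11% = £86,548

£149,990 > £86,548, so the regular income tax governs.

£149,990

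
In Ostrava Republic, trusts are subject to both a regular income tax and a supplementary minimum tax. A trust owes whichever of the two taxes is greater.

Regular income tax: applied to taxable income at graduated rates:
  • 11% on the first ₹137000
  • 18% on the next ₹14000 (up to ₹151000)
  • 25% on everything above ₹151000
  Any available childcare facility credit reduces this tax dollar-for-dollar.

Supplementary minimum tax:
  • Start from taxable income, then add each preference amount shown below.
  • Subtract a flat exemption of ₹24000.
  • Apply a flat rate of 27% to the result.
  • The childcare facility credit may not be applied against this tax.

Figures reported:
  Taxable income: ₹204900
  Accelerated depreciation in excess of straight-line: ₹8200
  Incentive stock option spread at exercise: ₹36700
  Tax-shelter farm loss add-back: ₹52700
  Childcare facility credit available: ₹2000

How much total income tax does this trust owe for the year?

₹75195

Regular income tax:
  ₹137000 × 11% = ₹15070
  ₹14000 × 18% = ₹2520
  ₹53900 × 25% = ₹13475
  → ₹31065
  Less childcare facility credit ₹2000 → ₹29065

Supplementary minimum tax:
  Adjusted income: ₹204900 + ₹8200 + ₹36700 + ₹52700 = ₹302500
  Less exemption ₹24000 → base ₹278500
  ₹278500 × 27% = ₹75195

₹75195 > ₹29065, so the supplementary minimum tax is the binding amount.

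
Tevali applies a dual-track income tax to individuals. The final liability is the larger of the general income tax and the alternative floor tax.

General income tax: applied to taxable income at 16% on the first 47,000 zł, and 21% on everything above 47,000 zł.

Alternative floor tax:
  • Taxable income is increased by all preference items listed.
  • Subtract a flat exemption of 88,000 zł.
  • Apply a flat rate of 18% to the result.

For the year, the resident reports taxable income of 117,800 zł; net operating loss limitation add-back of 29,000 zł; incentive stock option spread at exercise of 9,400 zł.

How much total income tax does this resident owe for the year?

Alternative floor tax:
  Adjusted income: 117,800 zł + 29,000 zł + 9,400 zł = 156,200 zł
  Less exemption 88,000 zł → base 68,200 zł
  68,200 zł × 18% = 12,276 zł

General income tax:
  47,000 zł × 16% = 7,520 zł
  70,800 zł × 21% = 14,868 zł
  → 22,388 zł

22,388 zł > 12,276 zł, so the general income tax governs.

22,388 zł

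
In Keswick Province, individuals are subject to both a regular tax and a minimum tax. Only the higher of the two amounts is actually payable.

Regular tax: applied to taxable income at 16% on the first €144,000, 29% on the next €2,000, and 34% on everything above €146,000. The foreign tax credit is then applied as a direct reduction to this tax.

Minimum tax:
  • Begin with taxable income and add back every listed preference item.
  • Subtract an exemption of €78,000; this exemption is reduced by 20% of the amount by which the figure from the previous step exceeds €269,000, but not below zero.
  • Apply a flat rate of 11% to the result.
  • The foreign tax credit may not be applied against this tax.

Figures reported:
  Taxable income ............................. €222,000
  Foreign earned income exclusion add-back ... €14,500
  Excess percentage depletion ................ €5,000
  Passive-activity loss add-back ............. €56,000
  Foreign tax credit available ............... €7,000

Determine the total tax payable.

Regular tax:
  €144,000 × 16% = €23,040
  €2,000 × 29% = €580
  €76,000 × 34% = €25,840
  → €49,460
  Less foreign tax credit €7,000 → €42,460

Minimum tax:
  Adjusted income: €222,000 + €14,500 + €5,000 + €56,000 = €297,500
  Exemption: €78,000 − 20% × (€297,500 − €269,000) = €78,000 − €5,700 = €72,300
  Base: €297,500 − €72,300 = €225,200
  €225,200 × 11% = €24,772

€42,460 > €24,772, so the regular tax governs.

€42,460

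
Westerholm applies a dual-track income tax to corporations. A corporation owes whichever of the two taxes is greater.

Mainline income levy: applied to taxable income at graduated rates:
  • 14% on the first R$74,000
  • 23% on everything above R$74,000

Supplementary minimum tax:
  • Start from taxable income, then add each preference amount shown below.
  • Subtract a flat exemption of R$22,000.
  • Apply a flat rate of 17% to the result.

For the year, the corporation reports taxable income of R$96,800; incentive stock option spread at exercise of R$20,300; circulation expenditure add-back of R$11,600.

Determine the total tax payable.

R$18,139

Mainline income levy:
  R$74,000 × 14% = R$10,360
  R$22,800 × 23% = R$5,244
  → R$15,604

Supplementary minimum tax:
  Adjusted income: R$96,800 + R$20,300 + R$11,600 = R$128,700
  Less exemption R$22,000 → base R$106,700
  R$106,700 × 17% = R$18,139

R$18,139 > R$15,604, so the supplementary minimum tax is the binding amount.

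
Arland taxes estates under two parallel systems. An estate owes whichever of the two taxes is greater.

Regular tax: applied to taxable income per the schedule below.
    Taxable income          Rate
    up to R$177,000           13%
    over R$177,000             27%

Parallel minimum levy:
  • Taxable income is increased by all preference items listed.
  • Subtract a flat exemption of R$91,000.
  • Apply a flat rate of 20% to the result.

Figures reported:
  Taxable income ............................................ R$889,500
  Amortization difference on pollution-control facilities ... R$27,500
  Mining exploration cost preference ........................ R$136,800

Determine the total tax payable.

R$215,385

Regular tax:
  R$177,000 × 13% = R$23,010
  R$712,500 × 27% = R$192,375
  → R$215,385

Parallel minimum levy:
  Adjusted income: R$889,500 + R$27,500 + R$136,800 = R$1,053,800
  Less exemption R$91,000 → base R$962,800
  R$962,800 × 20% = R$192,560

R$215,385 > R$192,560, so the regular tax governs.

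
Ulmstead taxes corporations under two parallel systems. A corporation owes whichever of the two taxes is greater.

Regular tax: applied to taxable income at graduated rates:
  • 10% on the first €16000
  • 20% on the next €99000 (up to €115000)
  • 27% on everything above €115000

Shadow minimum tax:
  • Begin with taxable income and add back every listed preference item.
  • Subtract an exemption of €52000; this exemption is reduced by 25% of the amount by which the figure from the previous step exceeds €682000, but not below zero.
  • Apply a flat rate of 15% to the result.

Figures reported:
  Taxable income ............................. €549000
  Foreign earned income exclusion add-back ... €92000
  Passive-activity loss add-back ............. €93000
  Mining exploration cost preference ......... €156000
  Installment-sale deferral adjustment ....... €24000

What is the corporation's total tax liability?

€138580

Regular tax:
  €16000 × 10% = €1600
  €99000 × 20% = €19800
  €434000 × 27% = €117180
  → €138580

Shadow minimum tax:
  Adjusted income: €549000 + €92000 + €93000 + €156000 + €24000 = €914000
  Exemption: 25% × (€914000 − €682000) = €58000 ≥ €52000, so the exemption is fully phased out
  Base: €914000 − €0 = €914000
  €914000 × 15% = €137100

€138580 > €137100, so the regular tax governs.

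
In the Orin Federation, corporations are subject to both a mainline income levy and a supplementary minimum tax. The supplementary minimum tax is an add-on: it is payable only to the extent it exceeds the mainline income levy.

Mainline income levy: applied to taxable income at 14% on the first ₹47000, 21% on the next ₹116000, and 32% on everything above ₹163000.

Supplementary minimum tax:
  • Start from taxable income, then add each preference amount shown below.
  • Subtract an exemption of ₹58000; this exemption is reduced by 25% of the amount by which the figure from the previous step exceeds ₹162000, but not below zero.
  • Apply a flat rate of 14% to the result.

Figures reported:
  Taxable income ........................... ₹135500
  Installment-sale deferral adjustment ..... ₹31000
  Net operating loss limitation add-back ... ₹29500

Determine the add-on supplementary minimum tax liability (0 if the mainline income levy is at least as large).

₹0

Supplementary minimum tax:
  Adjusted income: ₹135500 + ₹31000 + ₹29500 = ₹196000
  Exemption: ₹58000 − 25% × (₹196000 − ₹162000) = ₹58000 − ₹8500 = ₹49500
  Base: ₹196000 − ₹49500 = ₹146500
  ₹146500 × 14% = ₹20510

Mainline income levy:
  ₹47000 × 14% = ₹6580
  ₹88500 × 21% = ₹18585
  → ₹25165

₹20510 ≤ ₹25165, so no add-on is due.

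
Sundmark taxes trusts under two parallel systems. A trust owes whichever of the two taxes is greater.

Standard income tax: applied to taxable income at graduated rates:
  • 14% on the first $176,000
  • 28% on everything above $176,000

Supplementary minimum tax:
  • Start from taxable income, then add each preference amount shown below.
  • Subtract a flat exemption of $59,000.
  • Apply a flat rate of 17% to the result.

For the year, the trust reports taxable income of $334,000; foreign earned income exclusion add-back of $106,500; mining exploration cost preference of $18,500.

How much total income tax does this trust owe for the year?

$68,880

Standard income tax:
  $176,000 × 14% = $24,640
  $158,000 × 28% = $44,240
  → $68,880

Supplementary minimum tax:
  Adjusted income: $334,000 + $106,500 + $18,500 = $459,000
  Less exemption $59,000 → base $400,000
  $400,000 × 17% = $68,000

$68,880 > $68,000, so the standard income tax governs.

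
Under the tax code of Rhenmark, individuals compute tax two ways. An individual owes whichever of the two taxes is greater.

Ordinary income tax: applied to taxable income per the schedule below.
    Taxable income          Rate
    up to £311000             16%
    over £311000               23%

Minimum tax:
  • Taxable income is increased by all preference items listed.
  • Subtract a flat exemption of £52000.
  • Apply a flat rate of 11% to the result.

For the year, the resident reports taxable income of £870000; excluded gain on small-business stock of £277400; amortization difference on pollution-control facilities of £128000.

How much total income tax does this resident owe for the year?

£178330

Ordinary income tax:
  £311000 × 16% = £49760
  £559000 × 23% = £128570
  → £178330

Minimum tax:
  Adjusted income: £870000 + £277400 + £128000 = £1275400
  Less exemption £52000 → base £1223400
  £1223400 × 11% = £134574

£178330 > £134574, so the ordinary income tax governs.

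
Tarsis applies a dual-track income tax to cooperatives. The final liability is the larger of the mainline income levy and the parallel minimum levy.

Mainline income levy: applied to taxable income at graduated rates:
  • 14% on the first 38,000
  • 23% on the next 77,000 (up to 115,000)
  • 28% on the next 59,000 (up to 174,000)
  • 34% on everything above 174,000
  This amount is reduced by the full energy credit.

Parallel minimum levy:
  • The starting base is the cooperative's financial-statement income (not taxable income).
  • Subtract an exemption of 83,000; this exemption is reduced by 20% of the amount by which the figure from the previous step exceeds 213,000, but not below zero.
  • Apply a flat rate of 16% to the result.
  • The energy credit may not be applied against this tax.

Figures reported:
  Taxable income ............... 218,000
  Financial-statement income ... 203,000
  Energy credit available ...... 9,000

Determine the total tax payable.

45,510

Parallel minimum levy:
  Base (financial-statement income): 203,000
  Exemption: 203,000 ≤ 213,000, so full 83,000 applies
  Base: 203,000 − 83,000 = 120,000
  120,000 × 16% = 19,200

Mainline income levy:
  38,000 × 14% = 5,320
  77,000 × 23% = 17,710
  59,000 × 28% = 16,520
  44,000 × 34% = 14,960
  → 54,510
  Less energy credit 9,000 → 45,510

45,510 > 19,200, so the mainline income levy governs.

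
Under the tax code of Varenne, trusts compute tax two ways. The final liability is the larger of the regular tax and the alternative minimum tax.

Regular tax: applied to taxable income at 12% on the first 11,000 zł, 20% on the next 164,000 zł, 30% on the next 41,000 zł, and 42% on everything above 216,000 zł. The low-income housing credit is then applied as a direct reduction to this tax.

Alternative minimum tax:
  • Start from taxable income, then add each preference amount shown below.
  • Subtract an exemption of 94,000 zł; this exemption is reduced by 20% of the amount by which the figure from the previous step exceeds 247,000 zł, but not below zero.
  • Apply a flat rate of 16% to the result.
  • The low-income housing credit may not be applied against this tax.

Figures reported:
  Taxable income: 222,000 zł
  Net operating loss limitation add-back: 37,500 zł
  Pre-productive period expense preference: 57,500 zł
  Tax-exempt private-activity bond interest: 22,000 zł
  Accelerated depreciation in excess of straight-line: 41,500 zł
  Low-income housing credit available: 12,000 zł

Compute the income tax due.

50,112 zł

Regular tax:
  11,000 zł × 12% = 1,320 zł
  164,000 zł × 20% = 32,800 zł
  41,000 zł × 30% = 12,300 zł
  6,000 zł × 42% = 2,520 zł
  → 48,940 zł
  Less low-income housing credit 12,000 zł → 36,940 zł

Alternative minimum tax:
  Adjusted income: 222,000 zł + 37,500 zł + 57,500 zł + 22,000 zł + 41,500 zł = 380,500 zł
  Exemption: 94,000 zł − 20% × (380,500 zł − 247,000 zł) = 94,000 zł − 26,700 zł = 67,300 zł
  Base: 380,500 zł − 67,300 zł = 313,200 zł
  313,200 zł × 16% = 50,112 zł

50,112 zł > 36,940 zł, so the alternative minimum tax is the binding amount.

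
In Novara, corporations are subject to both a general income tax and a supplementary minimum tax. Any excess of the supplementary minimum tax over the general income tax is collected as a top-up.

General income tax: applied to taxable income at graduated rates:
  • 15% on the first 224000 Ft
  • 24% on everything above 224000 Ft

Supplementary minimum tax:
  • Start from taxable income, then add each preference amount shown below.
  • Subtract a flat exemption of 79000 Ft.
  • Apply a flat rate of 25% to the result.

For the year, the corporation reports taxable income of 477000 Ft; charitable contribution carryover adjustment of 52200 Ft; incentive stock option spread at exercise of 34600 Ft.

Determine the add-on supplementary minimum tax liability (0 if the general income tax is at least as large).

26880 Ft

Supplementary minimum tax:
  Adjusted income: 477000 Ft + 52200 Ft + 34600 Ft = 563800 Ft
  Less exemption 79000 Ft → base 484800 Ft
  484800 Ft × 25% = 121200 Ft

General income tax:
  224000 Ft × 15% = 33600 Ft
  253000 Ft × 24% = 60720 Ft
  → 94320 Ft

Excess of supplementary minimum tax over general income tax: 121200 Ft − 94320 Ft = 26880 Ft.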